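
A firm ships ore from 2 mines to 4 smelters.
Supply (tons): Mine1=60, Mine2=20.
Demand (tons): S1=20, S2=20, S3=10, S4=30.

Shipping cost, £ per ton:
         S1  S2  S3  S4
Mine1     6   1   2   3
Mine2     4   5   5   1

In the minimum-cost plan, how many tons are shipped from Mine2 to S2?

0

Solving gives:
  Mine1→S1: 20 × £6 = £120
  Mine1→S2: 20 × £1 = £20
  Mine1→S3: 10 × £2 = £20
  Mine1→S4: 10 × £3 = £30
  Mine2→S4: 20 × £1 = £20
Total cost = £210.
The route Mine2→S2 is not used.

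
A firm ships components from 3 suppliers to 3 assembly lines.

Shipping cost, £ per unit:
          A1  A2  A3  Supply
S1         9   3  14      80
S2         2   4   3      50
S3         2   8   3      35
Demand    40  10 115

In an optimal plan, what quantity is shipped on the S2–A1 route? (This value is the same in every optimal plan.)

0

Solving gives:
  S1–A1: 40 × £9 = £360
  S1–A2: 10 × £3 = £30
  S1–A3: 30 × £14 = £420
  S2–A3: 50 × £3 = £150
  S3–A3: 35 × £3 = £105
Total cost = £1065.
The route S2→A1 is not used.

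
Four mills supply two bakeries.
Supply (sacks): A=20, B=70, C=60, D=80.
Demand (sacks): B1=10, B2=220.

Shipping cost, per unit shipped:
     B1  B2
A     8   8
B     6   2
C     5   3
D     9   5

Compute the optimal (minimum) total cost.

An optimal shipping plan:
  A–B1: 10 × 8 = 80
  A–B2: 10 × 8 = 80
  B–B2: 70 × 2 = 140
  C–B2: 60 × 3 = 180
  D–B2: 80 × 5 = 400
Total = 80 + 80 + 140 + 180 + 400 = 880.

880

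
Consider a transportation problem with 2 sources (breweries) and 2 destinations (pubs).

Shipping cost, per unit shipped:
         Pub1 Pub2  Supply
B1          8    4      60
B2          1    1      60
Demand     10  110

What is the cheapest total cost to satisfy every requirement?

A cheapest plan:
  B1 to Pub2: 60 × 4 = 240
  B2 to Pub1: 10 × 1 = 10
  B2 to Pub2: 50 × 1 = 50
Total = 240 + 10 + 50 = 300.

300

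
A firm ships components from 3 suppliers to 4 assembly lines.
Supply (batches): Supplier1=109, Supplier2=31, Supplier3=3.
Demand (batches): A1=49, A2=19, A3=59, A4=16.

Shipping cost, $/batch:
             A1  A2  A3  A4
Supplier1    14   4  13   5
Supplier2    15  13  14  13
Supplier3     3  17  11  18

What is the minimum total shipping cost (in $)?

1607

A cheapest plan:
  Supplier1→A1: 15 × $14 = $210
  Supplier1→A2: 19 × $4 = $76
  Supplier1→A3: 59 × $13 = $767
  Supplier1→A4: 16 × $5 = $80
  Supplier2→A1: 31 × $15 = $465
  Supplier3→A1: 3 × $3 = $9
Total = 210 + 76 + 767 + 80 + 465 + 9 = $1607.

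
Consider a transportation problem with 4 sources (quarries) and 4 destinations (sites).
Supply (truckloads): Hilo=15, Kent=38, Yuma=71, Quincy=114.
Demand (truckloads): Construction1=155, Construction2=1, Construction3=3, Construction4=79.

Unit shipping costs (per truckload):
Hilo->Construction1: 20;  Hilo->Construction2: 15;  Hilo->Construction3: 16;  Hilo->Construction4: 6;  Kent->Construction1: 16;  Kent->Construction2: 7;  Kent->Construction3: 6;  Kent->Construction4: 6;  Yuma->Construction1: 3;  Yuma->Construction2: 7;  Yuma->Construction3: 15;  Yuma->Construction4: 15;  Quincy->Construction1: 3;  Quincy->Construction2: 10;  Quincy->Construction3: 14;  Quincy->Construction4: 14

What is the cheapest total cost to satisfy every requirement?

1196

Optimal allocation:
  Hilo–Construction4: 15 × 6 = 90
  Kent–Construction4: 38 × 6 = 228
  Yuma–Construction1: 70 × 3 = 210
  Yuma–Construction2: 1 × 7 = 7
  Quincy–Construction1: 85 × 3 = 255
  Quincy–Construction3: 3 × 14 = 42
  Quincy–Construction4: 26 × 14 = 364
Total = 90 + 228 + 210 + 7 + 255 + 42 + 364 = 1196.
(Supply check: Hilo ships 15; Kent ships 38; Yuma ships 71; Quincy ships 114.)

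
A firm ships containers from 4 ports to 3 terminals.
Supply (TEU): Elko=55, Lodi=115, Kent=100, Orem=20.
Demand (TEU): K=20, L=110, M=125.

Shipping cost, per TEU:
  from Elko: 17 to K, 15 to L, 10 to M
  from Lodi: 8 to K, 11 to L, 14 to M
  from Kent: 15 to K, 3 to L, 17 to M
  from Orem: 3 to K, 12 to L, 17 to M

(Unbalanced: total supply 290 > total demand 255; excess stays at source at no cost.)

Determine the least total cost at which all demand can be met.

2000

One minimum-cost allocation:
  Elko→M: 55 TEU
  Lodi→L: 10 TEU
  Lodi→M: 70 TEU
  Kent→L: 100 TEU
  Orem→K: 20 TEU
Total cost = 2000.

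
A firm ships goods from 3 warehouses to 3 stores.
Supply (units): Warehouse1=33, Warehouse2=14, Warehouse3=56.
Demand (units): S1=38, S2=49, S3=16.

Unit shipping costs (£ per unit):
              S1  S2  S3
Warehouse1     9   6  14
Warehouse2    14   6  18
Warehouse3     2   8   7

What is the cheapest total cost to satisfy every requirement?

486

A cheapest plan:
  Warehouse1–S2: 33 units
  Warehouse2–S2: 14 units
  Warehouse3–S1: 38 units
  Warehouse3–S2: 2 units
  Warehouse3–S3: 16 units
Total cost = £486.
(Supply check: Warehouse1 ships 33; Warehouse2 ships 14; Warehouse3 ships 56.)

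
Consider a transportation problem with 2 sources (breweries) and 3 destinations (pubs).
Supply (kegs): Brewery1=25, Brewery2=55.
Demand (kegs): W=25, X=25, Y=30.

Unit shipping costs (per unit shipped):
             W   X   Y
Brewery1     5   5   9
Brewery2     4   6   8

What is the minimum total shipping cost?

One minimum-cost allocation:
  Brewery1->X: 25 × 5 = 125
  Brewery2->W: 25 × 4 = 100
  Brewery2->Y: 30 × 8 = 240
Total = 125 + 100 + 240 = 465.
(Supply check: Brewery1 ships 25; Brewery2 ships 55.)

465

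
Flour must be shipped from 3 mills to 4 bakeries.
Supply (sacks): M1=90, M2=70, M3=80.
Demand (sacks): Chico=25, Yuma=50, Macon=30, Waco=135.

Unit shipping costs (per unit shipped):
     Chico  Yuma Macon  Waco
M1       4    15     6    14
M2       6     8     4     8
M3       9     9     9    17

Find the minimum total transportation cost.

An optimal shipping plan:
  M1–Chico: 25 × 4 = 100
  M1–Waco: 65 × 14 = 910
  M2–Waco: 70 × 8 = 560
  M3–Yuma: 50 × 9 = 450
  M3–Macon: 30 × 9 = 270
Total = 100 + 910 + 560 + 450 + 270 = 2290.
(Supply check: M1 ships 90; M2 ships 70; M3 ships 80.)

2290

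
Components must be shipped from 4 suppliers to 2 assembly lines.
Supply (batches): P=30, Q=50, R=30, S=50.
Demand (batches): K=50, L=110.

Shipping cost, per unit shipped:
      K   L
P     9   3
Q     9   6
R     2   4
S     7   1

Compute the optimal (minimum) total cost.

560

Optimal allocation:
  P to L: 30 batches
  Q to K: 20 batches
  Q to L: 30 batches
  R to K: 30 batches
  S to L: 50 batches
Total cost = 560.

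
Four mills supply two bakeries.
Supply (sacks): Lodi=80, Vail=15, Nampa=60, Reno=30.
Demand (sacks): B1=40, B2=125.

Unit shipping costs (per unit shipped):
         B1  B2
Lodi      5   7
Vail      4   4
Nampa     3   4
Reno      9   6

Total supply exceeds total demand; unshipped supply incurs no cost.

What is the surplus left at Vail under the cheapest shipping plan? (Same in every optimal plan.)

Minimum-cost shipments:
  Lodi–B1: 40 sacks
  Lodi–B2: 20 sacks
  Vail–B2: 15 sacks
  Nampa–B2: 60 sacks
  Reno–B2: 30 sacks
Total cost = 820.
Vail ships 15 of its 15, leaving 0.

0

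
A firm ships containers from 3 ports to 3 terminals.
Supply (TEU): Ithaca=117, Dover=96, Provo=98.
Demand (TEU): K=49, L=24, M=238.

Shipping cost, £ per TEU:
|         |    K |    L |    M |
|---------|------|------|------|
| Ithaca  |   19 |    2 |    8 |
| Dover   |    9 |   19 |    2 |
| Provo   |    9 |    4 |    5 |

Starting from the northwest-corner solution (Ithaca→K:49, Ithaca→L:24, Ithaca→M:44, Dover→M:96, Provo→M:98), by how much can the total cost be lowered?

343

Current plan cost = 49·19 + 24·2 + 44·8 + 96·2 + 98·5 = £2013.
Optimal plan:
  Ithaca→L: 24 TEU
  Ithaca→M: 93 TEU
  Dover→M: 96 TEU
  Provo→K: 49 TEU
  Provo→M: 49 TEU
Optimal cost = £1670.
Saving = 2013 − 1670 = £343.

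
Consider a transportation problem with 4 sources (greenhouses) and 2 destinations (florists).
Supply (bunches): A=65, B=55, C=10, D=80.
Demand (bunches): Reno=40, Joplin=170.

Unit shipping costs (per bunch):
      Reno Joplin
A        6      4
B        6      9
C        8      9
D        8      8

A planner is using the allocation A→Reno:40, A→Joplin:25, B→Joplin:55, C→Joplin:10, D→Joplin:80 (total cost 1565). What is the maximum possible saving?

200

Current plan cost = 40·6 + 25·4 + 55·9 + 10·9 + 80·8 = 1565.
Optimal plan:
  A–Joplin: 65 × 4 = 260
  B–Reno: 40 × 6 = 240
  B–Joplin: 15 × 9 = 135
  C–Joplin: 10 × 9 = 90
  D–Joplin: 80 × 8 = 640
Optimal cost = 1365.
Saving = 1565 − 1365 = 200.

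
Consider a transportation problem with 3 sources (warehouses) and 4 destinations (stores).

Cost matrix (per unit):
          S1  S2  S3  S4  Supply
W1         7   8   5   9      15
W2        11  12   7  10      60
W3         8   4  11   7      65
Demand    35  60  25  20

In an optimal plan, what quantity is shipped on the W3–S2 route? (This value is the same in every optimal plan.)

Optimal shipments:
  W1→S1: 15 × 7 = 105
  W2→S1: 20 × 11 = 220
  W2→S3: 25 × 7 = 175
  W2→S4: 15 × 10 = 150
  W3→S2: 60 × 4 = 240
  W3→S4: 5 × 7 = 35
Total cost = 925.
So W3→S2 carries 60 units.

60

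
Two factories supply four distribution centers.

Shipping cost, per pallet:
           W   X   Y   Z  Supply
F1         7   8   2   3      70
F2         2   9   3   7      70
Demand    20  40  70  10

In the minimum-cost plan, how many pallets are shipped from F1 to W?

Optimal shipments:
  F1–X: 40 × 8 = 320
  F1–Y: 20 × 2 = 40
  F1–Z: 10 × 3 = 30
  F2–W: 20 × 2 = 40
  F2–Y: 50 × 3 = 150
Total cost = 580.
The route F1→W is not used.

0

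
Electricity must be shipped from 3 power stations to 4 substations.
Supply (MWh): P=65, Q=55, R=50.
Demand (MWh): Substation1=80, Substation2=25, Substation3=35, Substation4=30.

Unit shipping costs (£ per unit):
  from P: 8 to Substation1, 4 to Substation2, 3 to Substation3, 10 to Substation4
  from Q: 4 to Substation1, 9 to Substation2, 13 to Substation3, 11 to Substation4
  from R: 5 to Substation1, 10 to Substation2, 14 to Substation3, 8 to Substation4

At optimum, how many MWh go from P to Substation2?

25

Solving gives:
  P–Substation2: 25 × £4 = £100
  P–Substation3: 35 × £3 = £105
  P–Substation4: 5 × £10 = £50
  Q–Substation1: 55 × £4 = £220
  R–Substation1: 25 × £5 = £125
  R–Substation4: 25 × £8 = £200
Total cost = £800.
So P→Substation2 carries 25 MWh.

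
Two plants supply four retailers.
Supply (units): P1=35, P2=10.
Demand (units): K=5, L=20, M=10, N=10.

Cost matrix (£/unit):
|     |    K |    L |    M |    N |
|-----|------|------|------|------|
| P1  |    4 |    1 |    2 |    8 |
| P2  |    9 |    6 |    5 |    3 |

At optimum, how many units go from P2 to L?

Optimal shipments:
  P1 to K: 5 × £4 = £20
  P1 to L: 20 × £1 = £20
  P1 to M: 10 × £2 = £20
  P2 to N: 10 × £3 = £30
Total cost = £90.
The route P2→L is not used.

0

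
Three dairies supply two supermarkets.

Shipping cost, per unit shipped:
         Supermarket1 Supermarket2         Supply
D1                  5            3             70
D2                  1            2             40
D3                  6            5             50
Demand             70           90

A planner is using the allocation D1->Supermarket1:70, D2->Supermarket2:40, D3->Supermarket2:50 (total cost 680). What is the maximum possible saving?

Current plan cost = 70·5 + 40·2 + 50·5 = 680.
Optimal plan:
  D1→Supermarket2: 70 × 3 = 210
  D2→Supermarket1: 40 × 1 = 40
  D3→Supermarket1: 30 × 6 = 180
  D3→Supermarket2: 20 × 5 = 100
Optimal cost = 530.
Saving = 680 − 530 = 150.

150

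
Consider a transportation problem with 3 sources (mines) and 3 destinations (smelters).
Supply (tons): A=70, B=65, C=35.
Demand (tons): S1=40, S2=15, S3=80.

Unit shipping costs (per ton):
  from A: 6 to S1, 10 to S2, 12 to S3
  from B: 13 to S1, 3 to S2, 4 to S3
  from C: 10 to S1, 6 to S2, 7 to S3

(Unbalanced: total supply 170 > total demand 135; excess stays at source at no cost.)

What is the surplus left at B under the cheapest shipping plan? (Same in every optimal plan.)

0

Minimum-cost shipments:
  A→S1: 40 × 6 = 240
  B→S2: 15 × 3 = 45
  B→S3: 50 × 4 = 200
  C→S3: 30 × 7 = 210
Total cost = 695.
B ships 65 of its 65, leaving 0.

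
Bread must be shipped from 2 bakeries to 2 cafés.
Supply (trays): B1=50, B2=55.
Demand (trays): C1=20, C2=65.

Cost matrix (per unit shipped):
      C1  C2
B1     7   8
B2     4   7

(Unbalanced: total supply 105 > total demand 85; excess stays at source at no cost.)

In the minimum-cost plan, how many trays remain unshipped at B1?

An optimal plan:
  B1→C2: 30 × 8 = 240
  B2→C1: 20 × 4 = 80
  B2→C2: 35 × 7 = 245
Total cost = 565.
B1 ships 30 of its 50, leaving 20.

20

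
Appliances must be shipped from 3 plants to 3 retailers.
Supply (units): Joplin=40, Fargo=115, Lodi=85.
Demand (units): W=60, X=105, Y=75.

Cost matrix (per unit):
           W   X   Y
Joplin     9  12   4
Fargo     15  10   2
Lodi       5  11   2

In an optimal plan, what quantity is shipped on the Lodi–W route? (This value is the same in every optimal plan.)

60

Solving gives:
  Joplin->X: 40 × 12 = 480
  Fargo->X: 65 × 10 = 650
  Fargo->Y: 50 × 2 = 100
  Lodi->W: 60 × 5 = 300
  Lodi->Y: 25 × 2 = 50
Total cost = 1580.
So Lodi→W carries 60 units.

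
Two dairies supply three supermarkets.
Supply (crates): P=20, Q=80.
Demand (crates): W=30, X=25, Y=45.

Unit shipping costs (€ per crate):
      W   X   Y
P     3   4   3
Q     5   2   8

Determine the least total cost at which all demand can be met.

460

Optimal allocation:
  P->Y: 20 crates
  Q->W: 30 crates
  Q->X: 25 crates
  Q->Y: 25 crates
Total cost = €460.
(Supply check: P ships 20; Q ships 80.)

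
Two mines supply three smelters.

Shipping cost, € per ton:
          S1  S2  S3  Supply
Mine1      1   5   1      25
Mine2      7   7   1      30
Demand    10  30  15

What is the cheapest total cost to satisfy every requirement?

One minimum-cost allocation:
  Mine1->S1: 10 × €1 = €10
  Mine1->S2: 15 × €5 = €75
  Mine2->S2: 15 × €7 = €105
  Mine2->S3: 15 × €1 = €15
Total = 10 + 75 + 105 + 15 = €205.

205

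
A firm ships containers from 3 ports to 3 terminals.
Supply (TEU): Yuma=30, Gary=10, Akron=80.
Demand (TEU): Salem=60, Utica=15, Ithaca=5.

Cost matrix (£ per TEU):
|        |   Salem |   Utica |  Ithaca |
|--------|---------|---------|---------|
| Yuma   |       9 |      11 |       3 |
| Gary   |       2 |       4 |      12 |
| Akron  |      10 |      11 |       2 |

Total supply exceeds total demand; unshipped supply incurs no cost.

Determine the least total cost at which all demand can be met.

665

One minimum-cost allocation:
  Yuma–Salem: 30 × £9 = £270
  Gary–Salem: 10 × £2 = £20
  Akron–Salem: 20 × £10 = £200
  Akron–Utica: 15 × £11 = £165
  Akron–Ithaca: 5 × £2 = £10
Total = 270 + 20 + 200 + 165 + 10 = £665.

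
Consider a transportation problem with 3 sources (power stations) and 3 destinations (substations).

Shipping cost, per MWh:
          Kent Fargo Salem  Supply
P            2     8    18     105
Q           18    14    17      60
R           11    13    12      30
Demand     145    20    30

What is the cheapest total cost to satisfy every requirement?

1510

A cheapest plan:
  P–Kent: 105 × 2 = 210
  Q–Kent: 10 × 18 = 180
  Q–Fargo: 20 × 14 = 280
  Q–Salem: 30 × 17 = 510
  R–Kent: 30 × 11 = 330
Total = 210 + 180 + 280 + 510 + 330 = 1510.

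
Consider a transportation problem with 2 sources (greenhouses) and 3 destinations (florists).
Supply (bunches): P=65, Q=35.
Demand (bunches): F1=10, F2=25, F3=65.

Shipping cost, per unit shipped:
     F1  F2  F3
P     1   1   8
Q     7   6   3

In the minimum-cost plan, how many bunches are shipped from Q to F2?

The minimum-cost plan:
  P to F1: 10 bunches
  P to F2: 25 bunches
  P to F3: 30 bunches
  Q to F3: 35 bunches
Total cost = 380.
The route Q→F2 is not used.

0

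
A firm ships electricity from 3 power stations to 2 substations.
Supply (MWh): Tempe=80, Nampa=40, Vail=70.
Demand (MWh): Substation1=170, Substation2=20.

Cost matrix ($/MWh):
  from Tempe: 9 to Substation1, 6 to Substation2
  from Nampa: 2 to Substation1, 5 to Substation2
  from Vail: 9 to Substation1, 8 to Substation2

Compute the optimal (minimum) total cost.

1370

Optimal allocation:
  Tempe→Substation1: 60 × $9 = $540
  Tempe→Substation2: 20 × $6 = $120
  Nampa→Substation1: 40 × $2 = $80
  Vail→Substation1: 70 × $9 = $630
Total = 540 + 120 + 80 + 630 = $1370.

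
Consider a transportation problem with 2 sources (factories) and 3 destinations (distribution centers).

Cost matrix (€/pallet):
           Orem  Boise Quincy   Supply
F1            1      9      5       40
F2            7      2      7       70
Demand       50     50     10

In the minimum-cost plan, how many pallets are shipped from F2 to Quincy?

Solving gives:
  F1–Orem: 40 × €1 = €40
  F2–Orem: 10 × €7 = €70
  F2–Boise: 50 × €2 = €100
  F2–Quincy: 10 × €7 = €70
Total cost = €280.
So F2→Quincy carries 10 pallets.

10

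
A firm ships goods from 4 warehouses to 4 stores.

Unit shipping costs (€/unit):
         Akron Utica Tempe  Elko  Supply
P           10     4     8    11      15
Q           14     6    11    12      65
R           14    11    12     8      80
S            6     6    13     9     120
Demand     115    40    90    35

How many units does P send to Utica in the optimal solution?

0

Solving gives:
  P→Tempe: 15 × €8 = €120
  Q→Utica: 35 × €6 = €210
  Q→Tempe: 30 × €11 = €330
  R→Tempe: 45 × €12 = €540
  R→Elko: 35 × €8 = €280
  S→Akron: 115 × €6 = €690
  S→Utica: 5 × €6 = €30
Total cost = €2200.
The route P→Utica is not used.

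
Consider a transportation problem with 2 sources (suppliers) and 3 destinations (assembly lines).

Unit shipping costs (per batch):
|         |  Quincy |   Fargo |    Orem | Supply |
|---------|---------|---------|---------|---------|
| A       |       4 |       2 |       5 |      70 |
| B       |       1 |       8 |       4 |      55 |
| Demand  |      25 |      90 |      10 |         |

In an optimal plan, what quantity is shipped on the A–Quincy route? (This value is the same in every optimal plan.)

Solving gives:
  A to Fargo: 70 × 2 = 140
  B to Quincy: 25 × 1 = 25
  B to Fargo: 20 × 8 = 160
  B to Orem: 10 × 4 = 40
Total cost = 365.
The route A→Quincy is not used.

0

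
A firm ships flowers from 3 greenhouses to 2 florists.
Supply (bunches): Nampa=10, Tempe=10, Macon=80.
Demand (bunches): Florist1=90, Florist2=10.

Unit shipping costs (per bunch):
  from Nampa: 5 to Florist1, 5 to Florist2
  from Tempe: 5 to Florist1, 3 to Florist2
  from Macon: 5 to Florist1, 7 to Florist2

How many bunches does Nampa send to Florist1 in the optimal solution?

10

Solving gives:
  Nampa to Florist1: 10 × 5 = 50
  Tempe to Florist2: 10 × 3 = 30
  Macon to Florist1: 80 × 5 = 400
Total cost = 480.
So Nampa→Florist1 carries 10 bunches.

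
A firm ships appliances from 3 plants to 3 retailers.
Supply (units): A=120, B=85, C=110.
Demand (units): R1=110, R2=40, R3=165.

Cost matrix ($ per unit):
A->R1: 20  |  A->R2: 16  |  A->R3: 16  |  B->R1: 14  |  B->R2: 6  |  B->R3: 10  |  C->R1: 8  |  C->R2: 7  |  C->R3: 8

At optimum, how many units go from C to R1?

110

The minimum-cost plan:
  A–R3: 120 units
  B–R2: 40 units
  B–R3: 45 units
  C–R1: 110 units
Total cost = $3490.
So C→R1 carries 110 units.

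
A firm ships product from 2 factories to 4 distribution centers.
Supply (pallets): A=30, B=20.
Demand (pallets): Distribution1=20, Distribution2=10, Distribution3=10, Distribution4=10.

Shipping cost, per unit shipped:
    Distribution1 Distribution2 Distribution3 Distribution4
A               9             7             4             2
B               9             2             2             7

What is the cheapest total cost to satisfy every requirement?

240

Optimal allocation:
  A to Distribution1: 20 × 9 = 180
  A to Distribution4: 10 × 2 = 20
  B to Distribution2: 10 × 2 = 20
  B to Distribution3: 10 × 2 = 20
Total = 180 + 20 + 20 + 20 = 240.
(Supply check: A ships 30; B ships 20.)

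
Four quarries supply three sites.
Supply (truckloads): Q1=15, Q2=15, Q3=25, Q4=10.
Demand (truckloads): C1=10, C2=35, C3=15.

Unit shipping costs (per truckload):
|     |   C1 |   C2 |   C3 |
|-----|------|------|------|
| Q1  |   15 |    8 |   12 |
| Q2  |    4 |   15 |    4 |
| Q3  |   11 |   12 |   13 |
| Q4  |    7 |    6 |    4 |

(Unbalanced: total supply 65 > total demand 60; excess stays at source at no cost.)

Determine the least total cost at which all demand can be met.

460

A cheapest plan:
  Q1 to C2: 15 truckloads
  Q2 to C1: 10 truckloads
  Q2 to C3: 5 truckloads
  Q3 to C2: 20 truckloads
  Q4 to C3: 10 truckloads
Total cost = 460.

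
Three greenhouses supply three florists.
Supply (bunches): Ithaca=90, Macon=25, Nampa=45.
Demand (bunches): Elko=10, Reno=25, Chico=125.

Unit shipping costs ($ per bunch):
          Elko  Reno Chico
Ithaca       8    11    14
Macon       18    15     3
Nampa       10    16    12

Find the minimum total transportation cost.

One minimum-cost allocation:
  Ithaca to Elko: 10 × $8 = $80
  Ithaca to Reno: 25 × $11 = $275
  Ithaca to Chico: 55 × $14 = $770
  Macon to Chico: 25 × $3 = $75
  Nampa to Chico: 45 × $12 = $540
Total = 80 + 275 + 770 + 75 + 540 = $1740.

1740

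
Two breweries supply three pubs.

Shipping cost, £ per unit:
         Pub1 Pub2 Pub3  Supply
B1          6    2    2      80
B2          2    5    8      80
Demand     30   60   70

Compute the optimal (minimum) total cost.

An optimal shipping plan:
  B1 to Pub2: 10 × £2 = £20
  B1 to Pub3: 70 × £2 = £140
  B2 to Pub1: 30 × £2 = £60
  B2 to Pub2: 50 × £5 = £250
Total = 20 + 140 + 60 + 250 = £470.
(Supply check: B1 ships 80; B2 ships 80.)

470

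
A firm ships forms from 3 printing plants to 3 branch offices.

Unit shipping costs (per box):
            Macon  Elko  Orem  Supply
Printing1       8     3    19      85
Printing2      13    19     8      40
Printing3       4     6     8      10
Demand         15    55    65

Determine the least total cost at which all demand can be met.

An optimal shipping plan:
  Printing1->Macon: 15 × 8 = 120
  Printing1->Elko: 55 × 3 = 165
  Printing1->Orem: 15 × 19 = 285
  Printing2->Orem: 40 × 8 = 320
  Printing3->Orem: 10 × 8 = 80
Total = 120 + 165 + 285 + 320 + 80 = 970.
(Supply check: Printing1 ships 85; Printing2 ships 40; Printing3 ships 10.)

970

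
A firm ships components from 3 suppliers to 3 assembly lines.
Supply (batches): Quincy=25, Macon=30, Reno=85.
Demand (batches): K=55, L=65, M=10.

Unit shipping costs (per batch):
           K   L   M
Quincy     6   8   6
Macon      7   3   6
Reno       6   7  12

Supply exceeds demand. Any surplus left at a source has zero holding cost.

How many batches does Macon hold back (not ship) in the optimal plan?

An optimal plan:
  Quincy->K: 5 × 6 = 30
  Quincy->M: 10 × 6 = 60
  Macon->L: 30 × 3 = 90
  Reno->K: 50 × 6 = 300
  Reno->L: 35 × 7 = 245
Total cost = 725.
Macon ships 30 of its 30, leaving 0.

0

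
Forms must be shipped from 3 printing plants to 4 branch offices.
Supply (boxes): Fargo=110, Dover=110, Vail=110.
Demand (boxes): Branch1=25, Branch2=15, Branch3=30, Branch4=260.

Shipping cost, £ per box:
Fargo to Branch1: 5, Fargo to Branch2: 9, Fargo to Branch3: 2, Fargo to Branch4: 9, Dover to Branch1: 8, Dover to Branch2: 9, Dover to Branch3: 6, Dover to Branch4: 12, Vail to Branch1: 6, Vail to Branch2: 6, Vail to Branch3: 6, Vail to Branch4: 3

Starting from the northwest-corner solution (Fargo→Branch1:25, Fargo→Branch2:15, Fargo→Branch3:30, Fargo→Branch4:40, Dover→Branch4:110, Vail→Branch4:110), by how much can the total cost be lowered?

45

Current plan cost = 25·5 + 15·9 + 30·2 + 40·9 + 110·12 + 110·3 = £2330.
Optimal plan:
  Fargo–Branch3: 30 × £2 = £60
  Fargo–Branch4: 80 × £9 = £720
  Dover–Branch1: 25 × £8 = £200
  Dover–Branch2: 15 × £9 = £135
  Dover–Branch4: 70 × £12 = £840
  Vail–Branch4: 110 × £3 = £330
Optimal cost = £2285.
Saving = 2330 − 2285 = £45.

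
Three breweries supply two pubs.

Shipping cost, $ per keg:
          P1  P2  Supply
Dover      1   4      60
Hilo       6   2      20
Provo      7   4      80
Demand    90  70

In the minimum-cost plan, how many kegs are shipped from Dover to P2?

Solving gives:
  Dover->P1: 60 × $1 = $60
  Hilo->P2: 20 × $2 = $40
  Provo->P1: 30 × $7 = $210
  Provo->P2: 50 × $4 = $200
Total cost = $510.
The route Dover→P2 is not used.

0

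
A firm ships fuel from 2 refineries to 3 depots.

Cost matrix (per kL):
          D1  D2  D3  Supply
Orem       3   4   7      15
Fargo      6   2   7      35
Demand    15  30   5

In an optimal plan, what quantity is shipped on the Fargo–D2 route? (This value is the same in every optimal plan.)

Solving gives:
  Orem→D1: 15 kL
  Fargo→D2: 30 kL
  Fargo→D3: 5 kL
Total cost = 140.
So Fargo→D2 carries 30 kL.

30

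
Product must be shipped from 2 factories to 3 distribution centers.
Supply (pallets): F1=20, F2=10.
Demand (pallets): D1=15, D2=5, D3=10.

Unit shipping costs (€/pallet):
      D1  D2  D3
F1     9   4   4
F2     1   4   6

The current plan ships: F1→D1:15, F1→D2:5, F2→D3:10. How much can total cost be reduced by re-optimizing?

100

Current plan cost = 15·9 + 5·4 + 10·6 = €215.
Optimal plan:
  F1->D1: 5 pallets
  F1->D2: 5 pallets
  F1->D3: 10 pallets
  F2->D1: 10 pallets
Optimal cost = €115.
Saving = 215 − 115 = €100.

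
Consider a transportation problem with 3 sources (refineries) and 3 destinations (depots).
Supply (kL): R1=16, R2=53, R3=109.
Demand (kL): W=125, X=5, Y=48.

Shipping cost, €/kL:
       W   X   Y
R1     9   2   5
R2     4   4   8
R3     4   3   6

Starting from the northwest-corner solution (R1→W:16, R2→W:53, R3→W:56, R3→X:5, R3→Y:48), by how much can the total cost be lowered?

96

Current plan cost = 16·9 + 53·4 + 56·4 + 5·3 + 48·6 = €883.
Optimal plan:
  R1 to Y: 16 kL
  R2 to W: 53 kL
  R3 to W: 72 kL
  R3 to X: 5 kL
  R3 to Y: 32 kL
Optimal cost = €787.
Saving = 883 − 787 = €96.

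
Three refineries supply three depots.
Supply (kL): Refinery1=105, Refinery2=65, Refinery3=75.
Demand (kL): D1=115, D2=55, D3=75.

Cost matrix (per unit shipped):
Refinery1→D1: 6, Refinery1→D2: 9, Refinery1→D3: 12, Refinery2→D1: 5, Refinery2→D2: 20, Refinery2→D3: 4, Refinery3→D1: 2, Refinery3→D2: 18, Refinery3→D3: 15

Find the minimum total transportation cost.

1265

An optimal shipping plan:
  Refinery1->D1: 40 × 6 = 240
  Refinery1->D2: 55 × 9 = 495
  Refinery1->D3: 10 × 12 = 120
  Refinery2->D3: 65 × 4 = 260
  Refinery3->D1: 75 × 2 = 150
Total = 240 + 495 + 120 + 260 + 150 = 1265.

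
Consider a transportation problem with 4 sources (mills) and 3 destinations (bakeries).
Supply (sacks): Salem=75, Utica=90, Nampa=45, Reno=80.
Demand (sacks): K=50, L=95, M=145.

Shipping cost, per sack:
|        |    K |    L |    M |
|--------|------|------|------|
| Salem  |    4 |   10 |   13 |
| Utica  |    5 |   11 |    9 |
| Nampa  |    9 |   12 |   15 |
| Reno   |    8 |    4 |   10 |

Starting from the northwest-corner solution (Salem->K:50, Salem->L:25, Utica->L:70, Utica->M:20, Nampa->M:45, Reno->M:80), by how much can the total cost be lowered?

Current plan cost = 50·4 + 25·10 + 70·11 + 20·9 + 45·15 + 80·10 = 2875.
Optimal plan:
  Salem to K: 50 × 4 = 200
  Salem to L: 15 × 10 = 150
  Salem to M: 10 × 13 = 130
  Utica to M: 90 × 9 = 810
  Nampa to M: 45 × 15 = 675
  Reno to L: 80 × 4 = 320
Optimal cost = 2285.
Saving = 2875 − 2285 = 590.

590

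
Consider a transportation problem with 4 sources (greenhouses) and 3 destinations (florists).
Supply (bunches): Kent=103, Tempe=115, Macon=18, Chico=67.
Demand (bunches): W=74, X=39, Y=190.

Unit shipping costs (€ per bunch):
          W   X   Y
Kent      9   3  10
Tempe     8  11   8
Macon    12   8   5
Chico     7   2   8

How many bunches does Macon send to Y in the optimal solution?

18

The minimum-cost plan:
  Kent–W: 7 bunches
  Kent–X: 39 bunches
  Kent–Y: 57 bunches
  Tempe–Y: 115 bunches
  Macon–Y: 18 bunches
  Chico–W: 67 bunches
Total cost = €2229.
So Macon→Y carries 18 bunches.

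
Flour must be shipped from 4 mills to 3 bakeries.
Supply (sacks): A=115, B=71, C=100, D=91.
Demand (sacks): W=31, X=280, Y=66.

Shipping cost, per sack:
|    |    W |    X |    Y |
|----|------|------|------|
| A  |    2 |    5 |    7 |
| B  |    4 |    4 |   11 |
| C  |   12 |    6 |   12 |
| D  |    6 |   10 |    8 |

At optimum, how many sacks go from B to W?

The minimum-cost plan:
  A->W: 6 × 2 = 12
  A->X: 109 × 5 = 545
  B->X: 71 × 4 = 284
  C->X: 100 × 6 = 600
  D->W: 25 × 6 = 150
  D->Y: 66 × 8 = 528
Total cost = 2119.
The route B→W is not used.

0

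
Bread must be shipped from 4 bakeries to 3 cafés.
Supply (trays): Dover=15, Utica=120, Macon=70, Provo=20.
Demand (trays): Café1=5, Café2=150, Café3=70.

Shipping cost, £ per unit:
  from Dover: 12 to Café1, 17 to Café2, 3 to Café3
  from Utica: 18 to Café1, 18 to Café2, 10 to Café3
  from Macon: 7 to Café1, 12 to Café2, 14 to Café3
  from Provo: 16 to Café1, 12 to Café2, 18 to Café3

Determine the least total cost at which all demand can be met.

Optimal allocation:
  Dover to Café3: 15 × £3 = £45
  Utica to Café2: 65 × £18 = £1170
  Utica to Café3: 55 × £10 = £550
  Macon to Café1: 5 × £7 = £35
  Macon to Café2: 65 × £12 = £780
  Provo to Café2: 20 × £12 = £240
Total = 45 + 1170 + 550 + 35 + 780 + 240 = £2820.

2820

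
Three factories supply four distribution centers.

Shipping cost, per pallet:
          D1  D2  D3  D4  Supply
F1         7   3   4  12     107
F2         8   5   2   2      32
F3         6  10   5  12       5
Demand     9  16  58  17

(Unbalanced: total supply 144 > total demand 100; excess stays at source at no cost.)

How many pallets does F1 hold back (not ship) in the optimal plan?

Minimum-cost shipments:
  F1→D1: 4 × 7 = 28
  F1→D2: 16 × 3 = 48
  F1→D3: 43 × 4 = 172
  F2→D3: 15 × 2 = 30
  F2→D4: 17 × 2 = 34
  F3→D1: 5 × 6 = 30
Total cost = 342.
F1 ships 63 of its 107, leaving 44.

44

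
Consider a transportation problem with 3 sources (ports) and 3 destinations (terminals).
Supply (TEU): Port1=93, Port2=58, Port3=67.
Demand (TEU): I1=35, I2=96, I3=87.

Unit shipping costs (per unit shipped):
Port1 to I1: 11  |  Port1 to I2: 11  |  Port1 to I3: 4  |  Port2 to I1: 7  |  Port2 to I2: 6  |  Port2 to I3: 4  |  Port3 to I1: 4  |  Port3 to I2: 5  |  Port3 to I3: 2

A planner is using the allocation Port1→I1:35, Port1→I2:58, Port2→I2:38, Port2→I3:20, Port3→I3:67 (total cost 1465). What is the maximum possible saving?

Current plan cost = 35·11 + 58·11 + 38·6 + 20·4 + 67·2 = 1465.
Optimal plan:
  Port1–I2: 6 × 11 = 66
  Port1–I3: 87 × 4 = 348
  Port2–I2: 58 × 6 = 348
  Port3–I1: 35 × 4 = 140
  Port3–I2: 32 × 5 = 160
Optimal cost = 1062.
Saving = 1465 − 1062 = 403.

403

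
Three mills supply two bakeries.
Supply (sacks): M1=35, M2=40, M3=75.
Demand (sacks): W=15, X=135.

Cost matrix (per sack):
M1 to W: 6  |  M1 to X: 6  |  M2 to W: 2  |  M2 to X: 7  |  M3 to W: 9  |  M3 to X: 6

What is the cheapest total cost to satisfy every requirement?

865

One minimum-cost allocation:
  M1->X: 35 × 6 = 210
  M2->W: 15 × 2 = 30
  M2->X: 25 × 7 = 175
  M3->X: 75 × 6 = 450
Total = 210 + 30 + 175 + 450 = 865.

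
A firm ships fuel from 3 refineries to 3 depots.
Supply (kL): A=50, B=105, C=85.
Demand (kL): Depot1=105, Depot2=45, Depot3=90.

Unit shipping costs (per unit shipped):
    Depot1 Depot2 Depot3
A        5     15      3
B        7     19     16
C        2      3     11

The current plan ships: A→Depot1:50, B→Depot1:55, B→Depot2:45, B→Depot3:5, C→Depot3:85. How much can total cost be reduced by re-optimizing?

1045

Current plan cost = 50·5 + 55·7 + 45·19 + 5·16 + 85·11 = 2505.
Optimal plan:
  A to Depot3: 50 × 3 = 150
  B to Depot1: 105 × 7 = 735
  C to Depot2: 45 × 3 = 135
  C to Depot3: 40 × 11 = 440
Optimal cost = 1460.
Saving = 2505 − 1460 = 1045.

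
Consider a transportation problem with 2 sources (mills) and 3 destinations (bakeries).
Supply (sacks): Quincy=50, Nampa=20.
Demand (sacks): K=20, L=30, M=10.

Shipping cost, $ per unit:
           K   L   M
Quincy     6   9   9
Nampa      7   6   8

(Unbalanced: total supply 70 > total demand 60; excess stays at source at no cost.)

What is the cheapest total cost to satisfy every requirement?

One minimum-cost allocation:
  Quincy→K: 20 × $6 = $120
  Quincy→L: 10 × $9 = $90
  Quincy→M: 10 × $9 = $90
  Nampa→L: 20 × $6 = $120
Total = 120 + 90 + 90 + 120 = $420.
(Supply check: Quincy ships 40; Nampa ships 20.)

420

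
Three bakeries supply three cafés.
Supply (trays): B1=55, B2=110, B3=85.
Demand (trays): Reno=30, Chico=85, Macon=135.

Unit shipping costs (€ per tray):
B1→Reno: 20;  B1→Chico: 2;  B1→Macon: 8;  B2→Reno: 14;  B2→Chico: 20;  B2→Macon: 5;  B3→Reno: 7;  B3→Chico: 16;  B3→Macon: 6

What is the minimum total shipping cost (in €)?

One minimum-cost allocation:
  B1–Chico: 55 × €2 = €110
  B2–Macon: 110 × €5 = €550
  B3–Reno: 30 × €7 = €210
  B3–Chico: 30 × €16 = €480
  B3–Macon: 25 × €6 = €150
Total = 110 + 550 + 210 + 480 + 150 = €1500.

1500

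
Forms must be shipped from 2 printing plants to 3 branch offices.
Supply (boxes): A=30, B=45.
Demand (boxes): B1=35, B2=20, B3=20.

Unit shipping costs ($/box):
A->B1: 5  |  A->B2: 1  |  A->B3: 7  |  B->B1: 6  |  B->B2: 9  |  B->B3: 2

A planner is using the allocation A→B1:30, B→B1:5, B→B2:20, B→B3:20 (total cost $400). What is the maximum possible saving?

Current plan cost = 30·5 + 5·6 + 20·9 + 20·2 = $400.
Optimal plan:
  A->B1: 10 boxes
  A->B2: 20 boxes
  B->B1: 25 boxes
  B->B3: 20 boxes
Optimal cost = $260.
Saving = 400 − 260 = $140.

140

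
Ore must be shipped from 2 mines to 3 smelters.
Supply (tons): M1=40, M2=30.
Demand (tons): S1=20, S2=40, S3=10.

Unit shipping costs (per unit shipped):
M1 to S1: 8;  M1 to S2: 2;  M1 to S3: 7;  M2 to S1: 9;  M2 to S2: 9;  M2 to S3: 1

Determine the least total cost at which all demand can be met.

An optimal shipping plan:
  M1->S2: 40 × 2 = 80
  M2->S1: 20 × 9 = 180
  M2->S3: 10 × 1 = 10
Total = 80 + 180 + 10 = 270.

270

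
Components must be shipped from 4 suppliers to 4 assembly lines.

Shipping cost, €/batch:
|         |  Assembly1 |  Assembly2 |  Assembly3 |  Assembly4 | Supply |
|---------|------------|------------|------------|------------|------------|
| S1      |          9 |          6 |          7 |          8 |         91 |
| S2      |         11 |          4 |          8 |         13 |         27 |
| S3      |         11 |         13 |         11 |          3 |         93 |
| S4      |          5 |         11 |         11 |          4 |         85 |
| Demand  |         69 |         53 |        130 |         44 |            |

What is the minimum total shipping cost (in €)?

An optimal shipping plan:
  S1->Assembly2: 26 × €6 = €156
  S1->Assembly3: 65 × €7 = €455
  S2->Assembly2: 27 × €4 = €108
  S3->Assembly3: 49 × €11 = €539
  S3->Assembly4: 44 × €3 = €132
  S4->Assembly1: 69 × €5 = €345
  S4->Assembly3: 16 × €11 = €176
Total = 156 + 455 + 108 + 539 + 132 + 345 + 176 = €1911.

1911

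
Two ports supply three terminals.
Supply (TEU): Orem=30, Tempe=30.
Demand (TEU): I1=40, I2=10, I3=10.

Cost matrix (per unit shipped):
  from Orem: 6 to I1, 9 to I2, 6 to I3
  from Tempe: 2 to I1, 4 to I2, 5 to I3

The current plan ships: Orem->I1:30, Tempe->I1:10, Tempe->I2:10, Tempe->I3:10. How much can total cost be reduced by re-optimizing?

Current plan cost = 30·6 + 10·2 + 10·4 + 10·5 = 290.
Optimal plan:
  Orem→I1: 20 × 6 = 120
  Orem→I3: 10 × 6 = 60
  Tempe→I1: 20 × 2 = 40
  Tempe→I2: 10 × 4 = 40
Optimal cost = 260.
Saving = 290 − 260 = 30.

30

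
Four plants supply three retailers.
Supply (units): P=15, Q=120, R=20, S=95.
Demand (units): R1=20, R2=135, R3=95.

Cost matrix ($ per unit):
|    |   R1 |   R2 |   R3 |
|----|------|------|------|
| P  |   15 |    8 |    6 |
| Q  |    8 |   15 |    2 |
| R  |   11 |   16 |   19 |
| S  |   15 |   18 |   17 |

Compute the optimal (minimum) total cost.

One minimum-cost allocation:
  P to R2: 15 × $8 = $120
  Q to R1: 20 × $8 = $160
  Q to R2: 5 × $15 = $75
  Q to R3: 95 × $2 = $190
  R to R2: 20 × $16 = $320
  S to R2: 95 × $18 = $1710
Total = 120 + 160 + 75 + 190 + 320 + 1710 = $2575.
(Supply check: P ships 15; Q ships 120; R ships 20; S ships 95.)

2575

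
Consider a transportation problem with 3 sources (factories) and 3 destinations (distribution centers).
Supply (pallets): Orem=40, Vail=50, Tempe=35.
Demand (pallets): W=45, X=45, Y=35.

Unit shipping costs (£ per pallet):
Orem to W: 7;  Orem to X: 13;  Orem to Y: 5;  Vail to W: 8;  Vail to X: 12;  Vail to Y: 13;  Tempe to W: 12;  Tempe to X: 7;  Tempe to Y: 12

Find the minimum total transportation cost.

895

An optimal shipping plan:
  Orem->W: 5 × £7 = £35
  Orem->Y: 35 × £5 = £175
  Vail->W: 40 × £8 = £320
  Vail->X: 10 × £12 = £120
  Tempe->X: 35 × £7 = £245
Total = 35 + 175 + 320 + 120 + 245 = £895.
(Supply check: Orem ships 40; Vail ships 50; Tempe ships 35.)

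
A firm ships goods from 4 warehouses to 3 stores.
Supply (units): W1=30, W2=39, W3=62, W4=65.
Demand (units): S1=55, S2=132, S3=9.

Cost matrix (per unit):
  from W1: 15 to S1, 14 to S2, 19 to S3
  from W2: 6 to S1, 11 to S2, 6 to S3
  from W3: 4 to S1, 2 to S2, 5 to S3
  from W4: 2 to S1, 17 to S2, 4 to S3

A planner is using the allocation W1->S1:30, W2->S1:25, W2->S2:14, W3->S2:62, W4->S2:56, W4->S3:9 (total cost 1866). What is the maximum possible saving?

730

Current plan cost = 30·15 + 25·6 + 14·11 + 62·2 + 56·17 + 9·4 = 1866.
Optimal plan:
  W1–S2: 30 × 14 = 420
  W2–S2: 39 × 11 = 429
  W3–S2: 62 × 2 = 124
  W4–S1: 55 × 2 = 110
  W4–S2: 1 × 17 = 17
  W4–S3: 9 × 4 = 36
Optimal cost = 1136.
Saving = 1866 − 1136 = 730.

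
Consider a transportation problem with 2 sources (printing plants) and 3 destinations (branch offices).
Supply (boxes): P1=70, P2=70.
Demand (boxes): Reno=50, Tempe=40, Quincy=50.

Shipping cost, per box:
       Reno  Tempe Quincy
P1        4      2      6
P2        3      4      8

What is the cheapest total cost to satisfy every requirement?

570

One minimum-cost allocation:
  P1–Tempe: 40 × 2 = 80
  P1–Quincy: 30 × 6 = 180
  P2–Reno: 50 × 3 = 150
  P2–Quincy: 20 × 8 = 160
Total = 80 + 180 + 150 + 160 = 570.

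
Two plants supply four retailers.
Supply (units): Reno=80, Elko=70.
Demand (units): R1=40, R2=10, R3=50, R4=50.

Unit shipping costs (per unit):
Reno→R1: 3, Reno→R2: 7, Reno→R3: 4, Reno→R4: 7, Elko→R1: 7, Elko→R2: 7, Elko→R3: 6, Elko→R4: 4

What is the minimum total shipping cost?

Optimal allocation:
  Reno to R1: 40 × 3 = 120
  Reno to R3: 40 × 4 = 160
  Elko to R2: 10 × 7 = 70
  Elko to R3: 10 × 6 = 60
  Elko to R4: 50 × 4 = 200
Total = 120 + 160 + 70 + 60 + 200 = 610.
(Supply check: Reno ships 80; Elko ships 70.)

610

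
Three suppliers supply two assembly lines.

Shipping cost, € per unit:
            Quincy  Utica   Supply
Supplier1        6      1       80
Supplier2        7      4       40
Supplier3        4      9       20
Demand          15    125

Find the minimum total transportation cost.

345

Optimal allocation:
  Supplier1->Utica: 80 × €1 = €80
  Supplier2->Utica: 40 × €4 = €160
  Supplier3->Quincy: 15 × €4 = €60
  Supplier3->Utica: 5 × €9 = €45
Total = 80 + 160 + 60 + 45 = €345.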